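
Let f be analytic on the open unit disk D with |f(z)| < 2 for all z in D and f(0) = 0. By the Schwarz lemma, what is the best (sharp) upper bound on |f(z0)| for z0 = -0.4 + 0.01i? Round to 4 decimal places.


Step 1: g = f/2 maps D -> D with g(0) = 0, so by the Schwarz lemma |g(z)| <= |z|, i.e. |f(z)| <= 2|z|; this is sharp (f(z) = 2z).
Step 2: |z0|^2 = (-0.4)^2 + 0.01^2 = 0.1601
Step 3: |z0| = sqrt(0.1601) = 0.400125
Step 4: Best bound = 2 * |z0| = 2 * 0.400125 = 0.8002

0.8002


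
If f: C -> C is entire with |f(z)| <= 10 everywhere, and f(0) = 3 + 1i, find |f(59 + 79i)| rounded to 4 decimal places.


Step 1: By Liouville's theorem, a bounded entire function is constant.
Step 2: f(z) = f(0) = 3 + 1i for all z.
Step 3: |f(w)| = |3 + 1i| = sqrt(9 + 1)
Step 4: = 3.1623

3.1623


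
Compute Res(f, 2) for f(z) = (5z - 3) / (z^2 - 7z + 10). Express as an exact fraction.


Step 1: Q(z) = z^2 - 7z + 10 = (z - 2)(z - 5)
Step 2: Q'(z) = 2z - 7
Step 3: Q'(2) = -3, P(2) = 7
Step 4: Res = P(2)/Q'(2) = 7/(-3) = -7/3

-7/3


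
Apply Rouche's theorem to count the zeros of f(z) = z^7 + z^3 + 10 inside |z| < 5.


Step 1: On |z| = 5 the three terms have sizes |z^7| = 5^7 = 78125, |z^3| = 5^3 = 125, |10| = 10
Step 2: The dominant term is g(z) = z^7; let h(z) = z^3 + 10 so f = g + h
Step 3: On |z| = 5: |g| = 78125 and |h| <= 125 + 10 = 135
Step 4: Since 78125 > 135, |h| < |g| on |z| = 5, so by Rouche f has the same number of zeros as g inside |z| < 5
Step 5: g(z) = z^7 has 7 zeros (all at the origin) inside |z| < 5. Answer = 7

7


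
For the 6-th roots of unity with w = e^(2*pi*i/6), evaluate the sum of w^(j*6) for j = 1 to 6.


Step 1: The sum sum_{j=1}^{n} w^(k*j) equals n if n | k, else 0.
Step 2: Here n = 6, k = 6
Step 3: Does n divide k? 6 | 6 -> True
Step 4: Sum = 6

6


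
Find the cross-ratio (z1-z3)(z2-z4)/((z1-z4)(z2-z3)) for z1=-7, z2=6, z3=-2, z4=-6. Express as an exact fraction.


Step 1: (z1-z3)(z2-z4) = (-5) * 12 = -60
Step 2: (z1-z4)(z2-z3) = (-1) * 8 = -8
Step 3: Cross-ratio = 60/8 = 15/2

15/2


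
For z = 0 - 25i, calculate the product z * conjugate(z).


Step 1: conj(z) = 0 + 25i
Step 2: z * conj(z) = 0^2 + (-25)^2
Step 3: = 0 + 625 = 625

625


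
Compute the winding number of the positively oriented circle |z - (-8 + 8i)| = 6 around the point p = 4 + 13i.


Step 1: Center c = (-8, 8), radius = 6
Step 2: |p - c|^2 = 12^2 + 5^2 = 169
Step 3: r^2 = 36
Step 4: |p-c| > r so winding number = 0

0


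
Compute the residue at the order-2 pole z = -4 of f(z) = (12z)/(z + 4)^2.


Step 1: Pole of order 2 at z = -4
Step 2: Res = lim d/dz [(z + 4)^2 * f(z)] as z -> -4
Step 3: (z + 4)^2 * f(z) = 12z
Step 4: d/dz[12z] = 12

12


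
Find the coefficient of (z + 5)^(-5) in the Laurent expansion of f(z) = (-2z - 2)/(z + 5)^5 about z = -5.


Step 1: Write the numerator in powers of (z + 5): -2z - 2 = -2(z + 5) + (-2*(-5) - 2) = -2(z + 5) + 8
Step 2: Divide by (z + 5)^5: f(z) = 8(z + 5)^(-5) - 2(z + 5)^(-4)
Step 3: This finite sum is the Laurent series of f about z = -5.
Step 4: Coefficient of (z + 5)^(-5) = -2*(-5) - 2 = 8

8


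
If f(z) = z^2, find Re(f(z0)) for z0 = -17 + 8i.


Step 1: z0 = -17 + 8i
Step 2: z0^2 = (-17)^2 - 8^2 - 272i
Step 3: real part = 289 - 64 = 225

225


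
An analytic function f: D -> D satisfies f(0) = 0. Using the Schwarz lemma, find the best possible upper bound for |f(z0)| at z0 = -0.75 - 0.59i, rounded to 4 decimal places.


Step 1: Schwarz lemma: if f: D -> D is analytic with f(0) = 0, then |f(z)| <= |z| for all z in D, and this is sharp (f(z) = z).
Step 2: |z0|^2 = (-0.75)^2 + (-0.59)^2 = 0.9106
Step 3: |z0| = sqrt(0.9106) = 0.954254
Step 4: Best bound = |z0| = 0.9543

0.9543


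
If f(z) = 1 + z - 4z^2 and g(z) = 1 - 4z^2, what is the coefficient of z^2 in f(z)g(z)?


Step 1: z^2 term in f*g comes from: (1)*(-4z^2) + (z)*(0) + (-4z^2)*(1)
Step 2: = -4 + 0 - 4
Step 3: = -8

-8


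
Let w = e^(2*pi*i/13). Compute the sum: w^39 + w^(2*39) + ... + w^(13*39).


Step 1: The sum sum_{j=1}^{n} w^(k*j) equals n if n | k, else 0.
Step 2: Here n = 13, k = 39
Step 3: Does n divide k? 13 | 39 -> True
Step 4: Sum = 13

13


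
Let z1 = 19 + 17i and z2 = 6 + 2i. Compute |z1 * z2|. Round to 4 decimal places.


Step 1: |z1| = sqrt(19^2 + 17^2) = sqrt(650)
Step 2: |z2| = sqrt(6^2 + 2^2) = sqrt(40)
Step 3: |z1*z2| = |z1|*|z2| = sqrt(650) * sqrt(40) = sqrt(650 * 40) = sqrt(26000)
Step 4: = 161.2452

161.2452


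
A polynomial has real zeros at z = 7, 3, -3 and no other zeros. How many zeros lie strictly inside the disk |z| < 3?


Step 1: Check each root:
  z = 7: |7| = 7 >= 3
  z = 3: |3| = 3 >= 3
  z = -3: |-3| = 3 >= 3
Step 2: Count = 0

0


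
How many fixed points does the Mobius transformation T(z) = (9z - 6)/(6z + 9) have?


Step 1: Fixed points satisfy T(z) = z
Step 2: 6z^2 + 6 = 0
Step 3: Discriminant = 0^2 - 4*6*6 = -144
Step 4: Number of fixed points = 2

2


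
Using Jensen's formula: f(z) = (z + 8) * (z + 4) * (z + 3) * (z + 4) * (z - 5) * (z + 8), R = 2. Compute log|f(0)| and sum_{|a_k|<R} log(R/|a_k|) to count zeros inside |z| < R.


Jensen's formula: (1/2pi)*integral log|f(Re^it)|dt = log|f(0)| + sum_{|a_k|<R} log(R/|a_k|)
Step 1: f(0) = 8 * 4 * 3 * 4 * (-5) * 8 = -15360
Step 2: log|f(0)| = log|-8| + log|-4| + log|-3| + log|-4| + log|5| + log|-8| = 9.6395
Step 3: Zeros inside |z| < 2: none
Step 4: Jensen sum = (empty sum) = 0
Step 5: n(R) = number of terms in the Jensen sum = count of zeros inside |z| < 2 = 0

0


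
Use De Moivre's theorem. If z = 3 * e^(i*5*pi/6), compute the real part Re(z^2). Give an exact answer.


Step 1: By De Moivre's theorem, z^2 = 3^2 * e^(i*2*5*pi/6) = 9 * (cos(5*pi/3) + i*sin(5*pi/3))
Step 2: |z|^2 = 3^2 = 9
Step 3: The angle 5*pi/3 already lies in [0, 2*pi)
Step 4: cos(5*pi/3) = 1/2
Step 5: Re(z^2) = 9 * 1/2 = 9/2

9/2


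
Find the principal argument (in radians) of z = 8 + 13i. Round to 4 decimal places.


Step 1: z = 8 + 13i
Step 2: arg(z) = atan2(13, 8)
Step 3: arg(z) = 1.0191

1.0191


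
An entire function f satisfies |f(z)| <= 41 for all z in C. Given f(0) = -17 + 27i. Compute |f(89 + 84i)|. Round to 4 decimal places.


Step 1: By Liouville's theorem, a bounded entire function is constant.
Step 2: f(z) = f(0) = -17 + 27i for all z.
Step 3: |f(w)| = |-17 + 27i| = sqrt(289 + 729)
Step 4: = 31.9061

31.9061


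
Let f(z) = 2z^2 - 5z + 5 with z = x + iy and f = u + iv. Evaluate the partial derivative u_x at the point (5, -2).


Step 1: f(z) = 2(x+iy)^2 - 5(x+iy) + 5
Step 2: u = 2(x^2 - y^2) - 5x + 5
Step 3: u_x = 4x - 5
Step 4: At (5, -2): u_x = 20 - 5 = 15

15


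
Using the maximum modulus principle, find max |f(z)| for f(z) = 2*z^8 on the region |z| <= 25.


Step 1: On |z| = 25, |f(z)| = 2 * |z|^8 = 2 * 25^8
Step 2: By maximum modulus principle, maximum is on boundary.
Step 3: Maximum = 2 * 152587890625 = 305175781250

305175781250


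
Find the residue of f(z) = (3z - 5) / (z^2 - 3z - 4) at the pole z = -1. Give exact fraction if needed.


Step 1: Q(z) = z^2 - 3z - 4 = (z + 1)(z - 4)
Step 2: Q'(z) = 2z - 3
Step 3: Q'(-1) = -5, P(-1) = -8
Step 4: Res = P(-1)/Q'(-1) = -8/(-5) = 8/5

8/5


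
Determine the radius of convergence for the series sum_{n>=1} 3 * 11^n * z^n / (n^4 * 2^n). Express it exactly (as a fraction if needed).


Step 1: General term a_n = 3 * 11^n / (n^4 * 2^n)
Step 2: By the root test, |a_n|^(1/n) = 3^(1/n) * 11 / (n^(4/n) * 2) -> 11/2 as n -> infinity (since 3^(1/n) -> 1 and n^(4/n) -> 1)
Step 3: R = 1/lim|a_n|^(1/n) = 2/11

2/11


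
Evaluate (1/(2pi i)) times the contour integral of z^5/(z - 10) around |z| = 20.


Step 1: f(z) = z^5, a = 10 is inside |z| = 20
Step 2: By Cauchy integral formula: (1/(2pi*i)) * integral = f(a)
Step 3: f(10) = 10^5 = 100000

100000


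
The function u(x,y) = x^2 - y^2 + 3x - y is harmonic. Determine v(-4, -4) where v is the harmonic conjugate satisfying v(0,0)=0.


Step 1: v_x = -u_y = 2y + 1
Step 2: v_y = u_x = 2x + 3
Step 3: v = 2xy + x + 3y + C
Step 4: v(0,0) = 0 => C = 0
Step 5: v(-4, -4) = 16

16


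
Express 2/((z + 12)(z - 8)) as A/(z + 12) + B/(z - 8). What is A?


Step 1: Multiply both sides by (z + 12) and set z = -12
Step 2: A = 2 / (-12 - 8)
Step 3: A = 2 / (-20)
Step 4: A = -1/10

-1/10


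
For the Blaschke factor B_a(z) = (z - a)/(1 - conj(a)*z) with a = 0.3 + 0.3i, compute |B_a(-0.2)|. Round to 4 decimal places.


Step 1: Numerator z0 - a = -0.2 - (0.3 + 0.3i) = -0.5 - 0.3i
Step 2: Denominator 1 - conj(a)*z0 = 1 - (0.3 - 0.3i)*(-0.2) = 1.06 - 0.06i
Step 3: |z0 - a|^2 = (-0.5)^2 + (-0.3)^2 = 0.34; |1 - conj(a)*z0|^2 = 1.06^2 + (-0.06)^2 = 1.1272
Step 4: |B_a(-0.2)| = sqrt(0.34 / 1.1272) = sqrt(0.301632)
Step 5: = 0.5492

0.5492


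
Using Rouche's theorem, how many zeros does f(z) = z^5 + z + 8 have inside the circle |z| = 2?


Step 1: On |z| = 2 the three terms have sizes |z^5| = 2^5 = 32, |z| = 2, |8| = 8
Step 2: The dominant term is g(z) = z^5; let h(z) = z + 8 so f = g + h
Step 3: On |z| = 2: |g| = 32 and |h| <= 2 + 8 = 10
Step 4: Since 32 > 10, |h| < |g| on |z| = 2, so by Rouche f has the same number of zeros as g inside |z| < 2
Step 5: g(z) = z^5 has 5 zeros (all at the origin) inside |z| < 2. Answer = 5

5


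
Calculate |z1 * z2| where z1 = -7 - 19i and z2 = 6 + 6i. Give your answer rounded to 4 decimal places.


Step 1: |z1| = sqrt((-7)^2 + (-19)^2) = sqrt(410)
Step 2: |z2| = sqrt(6^2 + 6^2) = sqrt(72)
Step 3: |z1*z2| = |z1|*|z2| = sqrt(410) * sqrt(72) = sqrt(410 * 72) = sqrt(29520)
Step 4: = 171.8139

171.8139


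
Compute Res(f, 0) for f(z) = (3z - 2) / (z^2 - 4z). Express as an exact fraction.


Step 1: Q(z) = z^2 - 4z = (z)(z - 4)
Step 2: Q'(z) = 2z - 4
Step 3: Q'(0) = -4, P(0) = -2
Step 4: Res = P(0)/Q'(0) = -2/(-4) = 1/2

1/2


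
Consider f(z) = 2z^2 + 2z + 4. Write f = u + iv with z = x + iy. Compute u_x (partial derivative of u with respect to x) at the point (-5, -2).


Step 1: f(z) = 2(x+iy)^2 + 2(x+iy) + 4
Step 2: u = 2(x^2 - y^2) + 2x + 4
Step 3: u_x = 4x + 2
Step 4: At (-5, -2): u_x = -20 + 2 = -18

-18


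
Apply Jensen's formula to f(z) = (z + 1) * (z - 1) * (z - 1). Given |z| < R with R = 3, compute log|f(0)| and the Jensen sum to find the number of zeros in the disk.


Jensen's formula: (1/2pi)*integral log|f(Re^it)|dt = log|f(0)| + sum_{|a_k|<R} log(R/|a_k|)
Step 1: f(0) = 1 * (-1) * (-1) = 1
Step 2: log|f(0)| = log|-1| + log|1| + log|1| = 0.0
Step 3: Zeros inside |z| < 3: -1, 1, 1
Step 4: Jensen sum = log(3/1) + log(3/1) + log(3/1) = 3.2958
Step 5: n(R) = number of terms in the Jensen sum = count of zeros inside |z| < 3 = 3

3


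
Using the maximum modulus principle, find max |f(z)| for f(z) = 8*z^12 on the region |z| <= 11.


Step 1: On |z| = 11, |f(z)| = 8 * |z|^12 = 8 * 11^12
Step 2: By maximum modulus principle, maximum is on boundary.
Step 3: Maximum = 8 * 3138428376721 = 25107427013768

25107427013768


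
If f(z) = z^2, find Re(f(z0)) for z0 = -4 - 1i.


Step 1: z0 = -4 - 1i
Step 2: z0^2 = (-4)^2 - (-1)^2 + 8i
Step 3: real part = 16 - 1 = 15

15


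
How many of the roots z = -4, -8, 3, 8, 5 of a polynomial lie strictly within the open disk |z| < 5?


Step 1: Check each root:
  z = -4: |-4| = 4 < 5
  z = -8: |-8| = 8 >= 5
  z = 3: |3| = 3 < 5
  z = 8: |8| = 8 >= 5
  z = 5: |5| = 5 >= 5
Step 2: Count = 2

2


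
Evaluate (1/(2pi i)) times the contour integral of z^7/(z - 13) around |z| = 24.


Step 1: f(z) = z^7, a = 13 is inside |z| = 24
Step 2: By Cauchy integral formula: (1/(2pi*i)) * integral = f(a)
Step 3: f(13) = 13^7 = 62748517

62748517


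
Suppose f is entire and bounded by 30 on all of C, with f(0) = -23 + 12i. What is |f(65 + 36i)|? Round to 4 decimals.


Step 1: By Liouville's theorem, a bounded entire function is constant.
Step 2: f(z) = f(0) = -23 + 12i for all z.
Step 3: |f(w)| = |-23 + 12i| = sqrt(529 + 144)
Step 4: = 25.9422

25.9422


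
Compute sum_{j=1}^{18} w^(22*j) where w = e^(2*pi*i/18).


Step 1: The sum sum_{j=1}^{n} w^(k*j) equals n if n | k, else 0.
Step 2: Here n = 18, k = 22
Step 3: Does n divide k? 18 | 22 -> False
Step 4: Sum = 0

0


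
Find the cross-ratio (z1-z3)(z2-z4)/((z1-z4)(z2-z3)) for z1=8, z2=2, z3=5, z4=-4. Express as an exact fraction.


Step 1: (z1-z3)(z2-z4) = 3 * 6 = 18
Step 2: (z1-z4)(z2-z3) = 12 * (-3) = -36
Step 3: Cross-ratio = -18/36 = -1/2

-1/2


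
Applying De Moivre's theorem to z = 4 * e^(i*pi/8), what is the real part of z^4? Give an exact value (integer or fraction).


Step 1: By De Moivre's theorem, z^4 = 4^4 * e^(i*4*pi/8) = 256 * (cos(pi/2) + i*sin(pi/2))
Step 2: |z|^4 = 4^4 = 256
Step 3: The angle pi/2 already lies in [0, 2*pi)
Step 4: cos(pi/2) = 0
Step 5: Re(z^4) = 256 * 0 = 0

0


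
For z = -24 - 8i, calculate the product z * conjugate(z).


Step 1: conj(z) = -24 + 8i
Step 2: z * conj(z) = (-24)^2 + (-8)^2
Step 3: = 576 + 64 = 640

640


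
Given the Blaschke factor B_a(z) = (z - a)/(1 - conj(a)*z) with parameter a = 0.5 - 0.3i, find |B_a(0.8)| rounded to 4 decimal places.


Step 1: Numerator z0 - a = 0.8 - (0.5 - 0.3i) = 0.3 + 0.3i
Step 2: Denominator 1 - conj(a)*z0 = 1 - (0.5 + 0.3i)*0.8 = 0.6 - 0.24i
Step 3: |z0 - a|^2 = 0.3^2 + 0.3^2 = 0.18; |1 - conj(a)*z0|^2 = 0.6^2 + (-0.24)^2 = 0.4176
Step 4: |B_a(0.8)| = sqrt(0.18 / 0.4176) = sqrt(0.431034)
Step 5: = 0.6565

0.6565


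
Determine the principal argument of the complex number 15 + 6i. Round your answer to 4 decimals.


Step 1: z = 15 + 6i
Step 2: arg(z) = atan2(6, 15)
Step 3: arg(z) = 0.3805

0.3805


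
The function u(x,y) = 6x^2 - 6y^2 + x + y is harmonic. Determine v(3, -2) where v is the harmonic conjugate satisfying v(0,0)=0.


Step 1: v_x = -u_y = 12y - 1
Step 2: v_y = u_x = 12x + 1
Step 3: v = 12xy - x + y + C
Step 4: v(0,0) = 0 => C = 0
Step 5: v(3, -2) = -77

-77


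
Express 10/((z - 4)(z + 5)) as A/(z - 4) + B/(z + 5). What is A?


Step 1: Multiply both sides by (z - 4) and set z = 4
Step 2: A = 10 / (4 + 5)
Step 3: A = 10 / 9
Step 4: A = 10/9

10/9


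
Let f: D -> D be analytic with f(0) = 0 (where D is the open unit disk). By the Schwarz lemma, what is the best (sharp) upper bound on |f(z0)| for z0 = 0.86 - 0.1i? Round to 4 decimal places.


Step 1: Schwarz lemma: if f: D -> D is analytic with f(0) = 0, then |f(z)| <= |z| for all z in D, and this is sharp (f(z) = z).
Step 2: |z0|^2 = 0.86^2 + (-0.1)^2 = 0.7496
Step 3: |z0| = sqrt(0.7496) = 0.865794
Step 4: Best bound = |z0| = 0.8658

0.8658


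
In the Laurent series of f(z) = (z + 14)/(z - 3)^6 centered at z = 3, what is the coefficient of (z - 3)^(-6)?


Step 1: Write the numerator in powers of (z - 3): z + 14 = (z - 3) + (1*3 + 14) = (z - 3) + 17
Step 2: Divide by (z - 3)^6: f(z) = 17(z - 3)^(-6) + (z - 3)^(-5)
Step 3: This finite sum is the Laurent series of f about z = 3.
Step 4: Coefficient of (z - 3)^(-6) = 1*3 + 14 = 17

17


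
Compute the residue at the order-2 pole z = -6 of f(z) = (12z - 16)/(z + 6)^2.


Step 1: Pole of order 2 at z = -6
Step 2: Res = lim d/dz [(z + 6)^2 * f(z)] as z -> -6
Step 3: (z + 6)^2 * f(z) = 12z - 16
Step 4: d/dz[12z - 16] = 12

12


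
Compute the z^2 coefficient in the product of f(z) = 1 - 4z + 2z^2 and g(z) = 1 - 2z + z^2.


Step 1: z^2 term in f*g comes from: (1)*(z^2) + (-4z)*(-2z) + (2z^2)*(1)
Step 2: = 1 + 8 + 2
Step 3: = 11

11


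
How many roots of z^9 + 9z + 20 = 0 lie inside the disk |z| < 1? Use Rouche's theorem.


Step 1: On |z| = 1 the three terms have sizes |z^9| = 1^9 = 1, |9z| = 9*1 = 9, |20| = 20
Step 2: The dominant term is g(z) = 20; let h(z) = z^9 + 9z so f = g + h
Step 3: On |z| = 1: |g| = 20 and |h| <= 1 + 9 = 10
Step 4: Since 20 > 10, |h| < |g| on |z| = 1, so by Rouche f has the same number of zeros as g inside |z| < 1
Step 5: g(z) = 20 is a nonzero constant with no zeros inside |z| < 1. Answer = 0

0


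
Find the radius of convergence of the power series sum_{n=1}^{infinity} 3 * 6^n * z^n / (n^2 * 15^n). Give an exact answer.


Step 1: General term a_n = 3 * 6^n / (n^2 * 15^n)
Step 2: By the root test, |a_n|^(1/n) = 3^(1/n) * 6 / (n^(2/n) * 15) -> 6/15 as n -> infinity (since 3^(1/n) -> 1 and n^(2/n) -> 1)
Step 3: R = 1/lim|a_n|^(1/n) = 15/6 = 5/2

5/2


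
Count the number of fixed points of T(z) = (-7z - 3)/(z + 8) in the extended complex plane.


Step 1: Fixed points satisfy T(z) = z
Step 2: z^2 + 15z + 3 = 0
Step 3: Discriminant = 15^2 - 4*1*3 = 213
Step 4: Number of fixed points = 2

2


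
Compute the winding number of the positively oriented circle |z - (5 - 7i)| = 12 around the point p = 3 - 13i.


Step 1: Center c = (5, -7), radius = 12
Step 2: |p - c|^2 = (-2)^2 + (-6)^2 = 40
Step 3: r^2 = 144
Step 4: |p-c| < r so winding number = 1

1


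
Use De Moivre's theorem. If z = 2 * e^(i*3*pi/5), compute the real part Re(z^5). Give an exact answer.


Step 1: By De Moivre's theorem, z^5 = 2^5 * e^(i*5*3*pi/5) = 32 * (cos(3*pi) + i*sin(3*pi))
Step 2: |z|^5 = 2^5 = 32
Step 3: Reduce the angle mod 2*pi: 3*pi - 2*pi = pi
Step 4: cos(pi) = -1
Step 5: Re(z^5) = 32 * (-1) = -32

-32


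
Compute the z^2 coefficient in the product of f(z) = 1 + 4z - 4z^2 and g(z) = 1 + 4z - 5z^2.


Step 1: z^2 term in f*g comes from: (1)*(-5z^2) + (4z)*(4z) + (-4z^2)*(1)
Step 2: = -5 + 16 - 4
Step 3: = 7

7


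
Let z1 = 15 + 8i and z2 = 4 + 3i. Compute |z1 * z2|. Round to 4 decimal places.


Step 1: |z1| = sqrt(15^2 + 8^2) = sqrt(289)
Step 2: |z2| = sqrt(4^2 + 3^2) = sqrt(25)
Step 3: |z1*z2| = |z1|*|z2| = sqrt(289) * sqrt(25) = sqrt(289 * 25) = sqrt(7225)
Step 4: = 85.0

85.0


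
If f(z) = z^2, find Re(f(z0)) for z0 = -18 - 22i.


Step 1: z0 = -18 - 22i
Step 2: z0^2 = (-18)^2 - (-22)^2 + 792i
Step 3: real part = 324 - 484 = -160

-160


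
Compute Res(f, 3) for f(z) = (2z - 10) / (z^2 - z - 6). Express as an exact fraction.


Step 1: Q(z) = z^2 - z - 6 = (z - 3)(z + 2)
Step 2: Q'(z) = 2z - 1
Step 3: Q'(3) = 5, P(3) = -4
Step 4: Res = P(3)/Q'(3) = -4/5 = -4/5

-4/5


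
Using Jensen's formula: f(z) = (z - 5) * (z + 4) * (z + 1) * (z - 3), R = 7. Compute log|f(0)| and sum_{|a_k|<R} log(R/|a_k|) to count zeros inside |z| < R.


Jensen's formula: (1/2pi)*integral log|f(Re^it)|dt = log|f(0)| + sum_{|a_k|<R} log(R/|a_k|)
Step 1: f(0) = (-5) * 4 * 1 * (-3) = 60
Step 2: log|f(0)| = log|5| + log|-4| + log|-1| + log|3| = 4.0943
Step 3: Zeros inside |z| < 7: 5, -4, -1, 3
Step 4: Jensen sum = log(7/5) + log(7/4) + log(7/1) + log(7/3) = 3.6893
Step 5: n(R) = number of terms in the Jensen sum = count of zeros inside |z| < 7 = 4

4


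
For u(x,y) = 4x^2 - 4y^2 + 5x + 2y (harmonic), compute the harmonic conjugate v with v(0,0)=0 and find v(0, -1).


Step 1: v_x = -u_y = 8y - 2
Step 2: v_y = u_x = 8x + 5
Step 3: v = 8xy - 2x + 5y + C
Step 4: v(0,0) = 0 => C = 0
Step 5: v(0, -1) = -5

-5


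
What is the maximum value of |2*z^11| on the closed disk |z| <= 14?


Step 1: On |z| = 14, |f(z)| = 2 * |z|^11 = 2 * 14^11
Step 2: By maximum modulus principle, maximum is on boundary.
Step 3: Maximum = 2 * 4049565169664 = 8099130339328

8099130339328


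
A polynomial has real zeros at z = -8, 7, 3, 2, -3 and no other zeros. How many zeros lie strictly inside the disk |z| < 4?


Step 1: Check each root:
  z = -8: |-8| = 8 >= 4
  z = 7: |7| = 7 >= 4
  z = 3: |3| = 3 < 4
  z = 2: |2| = 2 < 4
  z = -3: |-3| = 3 < 4
Step 2: Count = 3

3


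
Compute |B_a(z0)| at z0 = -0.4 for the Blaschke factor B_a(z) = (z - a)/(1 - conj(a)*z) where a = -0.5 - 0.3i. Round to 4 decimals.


Step 1: Numerator z0 - a = -0.4 - (-0.5 - 0.3i) = 0.1 + 0.3i
Step 2: Denominator 1 - conj(a)*z0 = 1 - (-0.5 + 0.3i)*(-0.4) = 0.8 + 0.12i
Step 3: |z0 - a|^2 = 0.1^2 + 0.3^2 = 0.1; |1 - conj(a)*z0|^2 = 0.8^2 + 0.12^2 = 0.6544
Step 4: |B_a(-0.4)| = sqrt(0.1 / 0.6544) = sqrt(0.152812)
Step 5: = 0.3909

0.3909


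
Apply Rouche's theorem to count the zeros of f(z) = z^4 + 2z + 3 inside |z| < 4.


Step 1: On |z| = 4 the three terms have sizes |z^4| = 4^4 = 256, |2z| = 2*4 = 8, |3| = 3
Step 2: The dominant term is g(z) = z^4; let h(z) = 2z + 3 so f = g + h
Step 3: On |z| = 4: |g| = 256 and |h| <= 8 + 3 = 11
Step 4: Since 256 > 11, |h| < |g| on |z| = 4, so by Rouche f has the same number of zeros as g inside |z| < 4
Step 5: g(z) = z^4 has 4 zeros (all at the origin) inside |z| < 4. Answer = 4

4


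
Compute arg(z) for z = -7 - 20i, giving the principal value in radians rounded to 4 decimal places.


Step 1: z = -7 - 20i
Step 2: arg(z) = atan2(-20, -7)
Step 3: arg(z) = -1.9075

-1.9075


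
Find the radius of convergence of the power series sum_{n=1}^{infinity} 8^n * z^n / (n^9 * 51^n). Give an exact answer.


Step 1: General term a_n = 8^n / (n^9 * 51^n)
Step 2: By the root test, |a_n|^(1/n) = 8 / (n^(9/n) * 51) -> 8/51 as n -> infinity (since n^(9/n) -> 1)
Step 3: R = 1/lim|a_n|^(1/n) = 51/8

51/8


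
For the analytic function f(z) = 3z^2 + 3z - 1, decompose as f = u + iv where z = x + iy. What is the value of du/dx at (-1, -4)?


Step 1: f(z) = 3(x+iy)^2 + 3(x+iy) - 1
Step 2: u = 3(x^2 - y^2) + 3x - 1
Step 3: u_x = 6x + 3
Step 4: At (-1, -4): u_x = -6 + 3 = -3

-3


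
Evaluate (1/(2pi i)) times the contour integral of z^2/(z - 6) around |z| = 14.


Step 1: f(z) = z^2, a = 6 is inside |z| = 14
Step 2: By Cauchy integral formula: (1/(2pi*i)) * integral = f(a)
Step 3: f(6) = 6^2 = 36

36


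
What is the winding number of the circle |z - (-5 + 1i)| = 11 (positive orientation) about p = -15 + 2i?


Step 1: Center c = (-5, 1), radius = 11
Step 2: |p - c|^2 = (-10)^2 + 1^2 = 101
Step 3: r^2 = 121
Step 4: |p-c| < r so winding number = 1

1


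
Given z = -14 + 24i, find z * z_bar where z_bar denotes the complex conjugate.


Step 1: conj(z) = -14 - 24i
Step 2: z * conj(z) = (-14)^2 + 24^2
Step 3: = 196 + 576 = 772

772


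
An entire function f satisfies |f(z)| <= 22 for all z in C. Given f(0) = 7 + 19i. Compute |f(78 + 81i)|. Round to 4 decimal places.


Step 1: By Liouville's theorem, a bounded entire function is constant.
Step 2: f(z) = f(0) = 7 + 19i for all z.
Step 3: |f(w)| = |7 + 19i| = sqrt(49 + 361)
Step 4: = 20.2485

20.2485


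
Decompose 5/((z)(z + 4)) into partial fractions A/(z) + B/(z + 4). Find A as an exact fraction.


Step 1: Multiply both sides by (z) and set z = 0
Step 2: A = 5 / (0 + 4)
Step 3: A = 5 / 4
Step 4: A = 5/4

5/4


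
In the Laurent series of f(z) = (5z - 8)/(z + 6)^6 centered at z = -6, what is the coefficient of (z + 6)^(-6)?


Step 1: Write the numerator in powers of (z + 6): 5z - 8 = 5(z + 6) + (5*(-6) - 8) = 5(z + 6) - 38
Step 2: Divide by (z + 6)^6: f(z) = -38(z + 6)^(-6) + 5(z + 6)^(-5)
Step 3: This finite sum is the Laurent series of f about z = -6.
Step 4: Coefficient of (z + 6)^(-6) = 5*(-6) - 8 = -38

-38


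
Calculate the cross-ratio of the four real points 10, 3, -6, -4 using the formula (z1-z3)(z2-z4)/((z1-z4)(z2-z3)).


Step 1: (z1-z3)(z2-z4) = 16 * 7 = 112
Step 2: (z1-z4)(z2-z3) = 14 * 9 = 126
Step 3: Cross-ratio = 112/126 = 8/9

8/9


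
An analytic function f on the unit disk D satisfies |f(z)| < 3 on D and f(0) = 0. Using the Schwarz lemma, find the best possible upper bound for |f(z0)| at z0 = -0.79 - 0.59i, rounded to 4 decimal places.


Step 1: g = f/3 maps D -> D with g(0) = 0, so by the Schwarz lemma |g(z)| <= |z|, i.e. |f(z)| <= 3|z|; this is sharp (f(z) = 3z).
Step 2: |z0|^2 = (-0.79)^2 + (-0.59)^2 = 0.9722
Step 3: |z0| = sqrt(0.9722) = 0.986002
Step 4: Best bound = 3 * |z0| = 3 * 0.986002 = 2.958

2.958


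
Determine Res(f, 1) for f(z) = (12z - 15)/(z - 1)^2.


Step 1: Pole of order 2 at z = 1
Step 2: Res = lim d/dz [(z - 1)^2 * f(z)] as z -> 1
Step 3: (z - 1)^2 * f(z) = 12z - 15
Step 4: d/dz[12z - 15] = 12

12


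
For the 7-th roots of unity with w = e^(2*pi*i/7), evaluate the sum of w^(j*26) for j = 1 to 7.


Step 1: The sum sum_{j=1}^{n} w^(k*j) equals n if n | k, else 0.
Step 2: Here n = 7, k = 26
Step 3: Does n divide k? 7 | 26 -> False
Step 4: Sum = 0

0


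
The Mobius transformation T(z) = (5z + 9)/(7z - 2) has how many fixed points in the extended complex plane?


Step 1: Fixed points satisfy T(z) = z
Step 2: 7z^2 - 7z - 9 = 0
Step 3: Discriminant = (-7)^2 - 4*7*(-9) = 301
Step 4: Number of fixed points = 2

2


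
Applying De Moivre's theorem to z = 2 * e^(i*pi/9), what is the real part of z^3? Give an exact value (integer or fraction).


Step 1: By De Moivre's theorem, z^3 = 2^3 * e^(i*3*pi/9) = 8 * (cos(pi/3) + i*sin(pi/3))
Step 2: |z|^3 = 2^3 = 8
Step 3: The angle pi/3 already lies in [0, 2*pi)
Step 4: cos(pi/3) = 1/2
Step 5: Re(z^3) = 8 * 1/2 = 4

4


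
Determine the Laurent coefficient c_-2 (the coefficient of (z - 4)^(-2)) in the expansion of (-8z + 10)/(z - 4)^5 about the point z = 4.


Step 1: Write the numerator in powers of (z - 4): -8z + 10 = -8(z - 4) + (-8*4 + 10) = -8(z - 4) - 22
Step 2: Divide by (z - 4)^5: f(z) = -22(z - 4)^(-5) - 8(z - 4)^(-4)
Step 3: This finite sum is the Laurent series of f about z = 4.
Step 4: Only the powers -5 and -4 appear, so the coefficient of (z - 4)^(-2) = 0

0


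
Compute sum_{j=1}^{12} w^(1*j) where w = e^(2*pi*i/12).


Step 1: The sum sum_{j=1}^{n} w^(k*j) equals n if n | k, else 0.
Step 2: Here n = 12, k = 1
Step 3: Does n divide k? 12 | 1 -> False
Step 4: Sum = 0

0


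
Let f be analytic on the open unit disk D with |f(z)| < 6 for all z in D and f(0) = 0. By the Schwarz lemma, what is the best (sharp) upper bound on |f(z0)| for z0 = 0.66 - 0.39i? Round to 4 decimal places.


Step 1: g = f/6 maps D -> D with g(0) = 0, so by the Schwarz lemma |g(z)| <= |z|, i.e. |f(z)| <= 6|z|; this is sharp (f(z) = 6z).
Step 2: |z0|^2 = 0.66^2 + (-0.39)^2 = 0.5877
Step 3: |z0| = sqrt(0.5877) = 0.766616
Step 4: Best bound = 6 * |z0| = 6 * 0.766616 = 4.5997

4.5997


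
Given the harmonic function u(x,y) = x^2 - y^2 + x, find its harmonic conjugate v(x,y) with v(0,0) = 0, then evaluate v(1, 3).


Step 1: v_x = -u_y = 2y + 0
Step 2: v_y = u_x = 2x + 1
Step 3: v = 2xy + y + C
Step 4: v(0,0) = 0 => C = 0
Step 5: v(1, 3) = 9

9


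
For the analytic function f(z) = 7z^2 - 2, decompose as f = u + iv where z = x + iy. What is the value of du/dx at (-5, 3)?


Step 1: f(z) = 7(x+iy)^2 - 2
Step 2: u = 7(x^2 - y^2) - 2
Step 3: u_x = 14x + 0
Step 4: At (-5, 3): u_x = -70 + 0 = -70

-70


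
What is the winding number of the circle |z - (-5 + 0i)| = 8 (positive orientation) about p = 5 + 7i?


Step 1: Center c = (-5, 0), radius = 8
Step 2: |p - c|^2 = 10^2 + 7^2 = 149
Step 3: r^2 = 64
Step 4: |p-c| > r so winding number = 0

0


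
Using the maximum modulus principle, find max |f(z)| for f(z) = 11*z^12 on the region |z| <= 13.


Step 1: On |z| = 13, |f(z)| = 11 * |z|^12 = 11 * 13^12
Step 2: By maximum modulus principle, maximum is on boundary.
Step 3: Maximum = 11 * 23298085122481 = 256278936347291

256278936347291


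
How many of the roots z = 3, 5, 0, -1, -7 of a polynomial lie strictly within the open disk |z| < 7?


Step 1: Check each root:
  z = 3: |3| = 3 < 7
  z = 5: |5| = 5 < 7
  z = 0: |0| = 0 < 7
  z = -1: |-1| = 1 < 7
  z = -7: |-7| = 7 >= 7
Step 2: Count = 4

4


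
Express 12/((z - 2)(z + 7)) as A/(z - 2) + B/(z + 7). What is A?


Step 1: Multiply both sides by (z - 2) and set z = 2
Step 2: A = 12 / (2 + 7)
Step 3: A = 12 / 9
Step 4: A = 4/3

4/3


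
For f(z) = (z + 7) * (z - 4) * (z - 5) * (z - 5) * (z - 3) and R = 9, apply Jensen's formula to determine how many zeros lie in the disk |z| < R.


Jensen's formula: (1/2pi)*integral log|f(Re^it)|dt = log|f(0)| + sum_{|a_k|<R} log(R/|a_k|)
Step 1: f(0) = 7 * (-4) * (-5) * (-5) * (-3) = 2100
Step 2: log|f(0)| = log|-7| + log|4| + log|5| + log|5| + log|3| = 7.6497
Step 3: Zeros inside |z| < 9: -7, 4, 5, 5, 3
Step 4: Jensen sum = log(9/7) + log(9/4) + log(9/5) + log(9/5) + log(9/3) = 3.3364
Step 5: n(R) = number of terms in the Jensen sum = count of zeros inside |z| < 9 = 5

5


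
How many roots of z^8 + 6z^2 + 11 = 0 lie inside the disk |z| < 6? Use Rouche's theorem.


Step 1: On |z| = 6 the three terms have sizes |z^8| = 6^8 = 1679616, |6z^2| = 6*6^2 = 216, |11| = 11
Step 2: The dominant term is g(z) = z^8; let h(z) = 6z^2 + 11 so f = g + h
Step 3: On |z| = 6: |g| = 1679616 and |h| <= 216 + 11 = 227
Step 4: Since 1679616 > 227, |h| < |g| on |z| = 6, so by Rouche f has the same number of zeros as g inside |z| < 6
Step 5: g(z) = z^8 has 8 zeros (all at the origin) inside |z| < 6. Answer = 8

8


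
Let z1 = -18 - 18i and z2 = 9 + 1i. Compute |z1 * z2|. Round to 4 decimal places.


Step 1: |z1| = sqrt((-18)^2 + (-18)^2) = sqrt(648)
Step 2: |z2| = sqrt(9^2 + 1^2) = sqrt(82)
Step 3: |z1*z2| = |z1|*|z2| = sqrt(648) * sqrt(82) = sqrt(648 * 82) = sqrt(53136)
Step 4: = 230.5125

230.5125


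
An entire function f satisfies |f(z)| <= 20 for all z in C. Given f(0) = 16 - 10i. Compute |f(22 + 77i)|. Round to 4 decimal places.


Step 1: By Liouville's theorem, a bounded entire function is constant.
Step 2: f(z) = f(0) = 16 - 10i for all z.
Step 3: |f(w)| = |16 - 10i| = sqrt(256 + 100)
Step 4: = 18.868

18.868


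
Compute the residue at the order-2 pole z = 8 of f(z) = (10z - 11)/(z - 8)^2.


Step 1: Pole of order 2 at z = 8
Step 2: Res = lim d/dz [(z - 8)^2 * f(z)] as z -> 8
Step 3: (z - 8)^2 * f(z) = 10z - 11
Step 4: d/dz[10z - 11] = 10

10


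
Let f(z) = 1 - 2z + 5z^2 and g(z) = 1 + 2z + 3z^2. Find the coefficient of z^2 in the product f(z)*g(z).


Step 1: z^2 term in f*g comes from: (1)*(3z^2) + (-2z)*(2z) + (5z^2)*(1)
Step 2: = 3 - 4 + 5
Step 3: = 4

4


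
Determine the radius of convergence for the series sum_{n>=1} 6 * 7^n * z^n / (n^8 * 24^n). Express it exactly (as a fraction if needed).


Step 1: General term a_n = 6 * 7^n / (n^8 * 24^n)
Step 2: By the root test, |a_n|^(1/n) = 6^(1/n) * 7 / (n^(8/n) * 24) -> 7/24 as n -> infinity (since 6^(1/n) -> 1 and n^(8/n) -> 1)
Step 3: R = 1/lim|a_n|^(1/n) = 24/7

24/7


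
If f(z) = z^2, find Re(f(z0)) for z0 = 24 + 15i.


Step 1: z0 = 24 + 15i
Step 2: z0^2 = 24^2 - 15^2 + 720i
Step 3: real part = 576 - 225 = 351

351


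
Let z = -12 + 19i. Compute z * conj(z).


Step 1: conj(z) = -12 - 19i
Step 2: z * conj(z) = (-12)^2 + 19^2
Step 3: = 144 + 361 = 505

505


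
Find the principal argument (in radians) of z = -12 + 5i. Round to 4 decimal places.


Step 1: z = -12 + 5i
Step 2: arg(z) = atan2(5, -12)
Step 3: arg(z) = 2.7468

2.7468


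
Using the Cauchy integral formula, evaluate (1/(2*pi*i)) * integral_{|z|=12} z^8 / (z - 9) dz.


Step 1: f(z) = z^8, a = 9 is inside |z| = 12
Step 2: By Cauchy integral formula: (1/(2pi*i)) * integral = f(a)
Step 3: f(9) = 9^8 = 43046721

43046721


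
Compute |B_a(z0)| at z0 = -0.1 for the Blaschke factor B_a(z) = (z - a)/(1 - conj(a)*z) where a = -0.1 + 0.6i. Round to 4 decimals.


Step 1: Numerator z0 - a = -0.1 - (-0.1 + 0.6i) = 0 - 0.6i
Step 2: Denominator 1 - conj(a)*z0 = 1 - (-0.1 - 0.6i)*(-0.1) = 0.99 - 0.06i
Step 3: |z0 - a|^2 = 0^2 + (-0.6)^2 = 0.36; |1 - conj(a)*z0|^2 = 0.99^2 + (-0.06)^2 = 0.9837
Step 4: |B_a(-0.1)| = sqrt(0.36 / 0.9837) = sqrt(0.365965)
Step 5: = 0.605

0.605


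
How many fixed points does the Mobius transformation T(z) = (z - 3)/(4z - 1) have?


Step 1: Fixed points satisfy T(z) = z
Step 2: 4z^2 - 2z + 3 = 0
Step 3: Discriminant = (-2)^2 - 4*4*3 = -44
Step 4: Number of fixed points = 2

2


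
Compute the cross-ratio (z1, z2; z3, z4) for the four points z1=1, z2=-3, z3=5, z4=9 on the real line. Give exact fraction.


Step 1: (z1-z3)(z2-z4) = (-4) * (-12) = 48
Step 2: (z1-z4)(z2-z3) = (-8) * (-8) = 64
Step 3: Cross-ratio = 48/64 = 3/4

3/4


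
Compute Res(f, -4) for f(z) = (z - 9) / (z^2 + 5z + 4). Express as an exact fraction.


Step 1: Q(z) = z^2 + 5z + 4 = (z + 4)(z + 1)
Step 2: Q'(z) = 2z + 5
Step 3: Q'(-4) = -3, P(-4) = -13
Step 4: Res = P(-4)/Q'(-4) = -13/(-3) = 13/3

13/3


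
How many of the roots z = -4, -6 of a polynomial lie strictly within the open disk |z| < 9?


Step 1: Check each root:
  z = -4: |-4| = 4 < 9
  z = -6: |-6| = 6 < 9
Step 2: Count = 2

2


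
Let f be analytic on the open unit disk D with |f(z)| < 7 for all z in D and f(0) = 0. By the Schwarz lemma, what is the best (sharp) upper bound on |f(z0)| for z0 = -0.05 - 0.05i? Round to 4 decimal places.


Step 1: g = f/7 maps D -> D with g(0) = 0, so by the Schwarz lemma |g(z)| <= |z|, i.e. |f(z)| <= 7|z|; this is sharp (f(z) = 7z).
Step 2: |z0|^2 = (-0.05)^2 + (-0.05)^2 = 0.005
Step 3: |z0| = sqrt(0.005) = 0.070711
Step 4: Best bound = 7 * |z0| = 7 * 0.070711 = 0.495

0.495


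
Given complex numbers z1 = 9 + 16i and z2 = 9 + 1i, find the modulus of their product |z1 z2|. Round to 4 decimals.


Step 1: |z1| = sqrt(9^2 + 16^2) = sqrt(337)
Step 2: |z2| = sqrt(9^2 + 1^2) = sqrt(82)
Step 3: |z1*z2| = |z1|*|z2| = sqrt(337) * sqrt(82) = sqrt(337 * 82) = sqrt(27634)
Step 4: = 166.2348

166.2348


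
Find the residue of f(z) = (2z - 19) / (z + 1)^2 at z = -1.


Step 1: Pole of order 2 at z = -1
Step 2: Res = lim d/dz [(z + 1)^2 * f(z)] as z -> -1
Step 3: (z + 1)^2 * f(z) = 2z - 19
Step 4: d/dz[2z - 19] = 2

2


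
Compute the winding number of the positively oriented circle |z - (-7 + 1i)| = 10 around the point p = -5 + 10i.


Step 1: Center c = (-7, 1), radius = 10
Step 2: |p - c|^2 = 2^2 + 9^2 = 85
Step 3: r^2 = 100
Step 4: |p-c| < r so winding number = 1

1


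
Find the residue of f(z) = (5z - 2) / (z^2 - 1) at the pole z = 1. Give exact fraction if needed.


Step 1: Q(z) = z^2 - 1 = (z - 1)(z + 1)
Step 2: Q'(z) = 2z
Step 3: Q'(1) = 2, P(1) = 3
Step 4: Res = P(1)/Q'(1) = 3/2 = 3/2

3/2


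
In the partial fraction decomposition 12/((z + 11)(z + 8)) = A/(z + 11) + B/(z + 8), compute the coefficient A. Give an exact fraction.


Step 1: Multiply both sides by (z + 11) and set z = -11
Step 2: A = 12 / (-11 + 8)
Step 3: A = 12 / (-3)
Step 4: A = -4

-4


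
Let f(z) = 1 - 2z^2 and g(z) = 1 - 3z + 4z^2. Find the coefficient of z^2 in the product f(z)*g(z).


Step 1: z^2 term in f*g comes from: (1)*(4z^2) + (0)*(-3z) + (-2z^2)*(1)
Step 2: = 4 + 0 - 2
Step 3: = 2

2


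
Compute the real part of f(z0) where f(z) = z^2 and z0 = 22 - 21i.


Step 1: z0 = 22 - 21i
Step 2: z0^2 = 22^2 - (-21)^2 - 924i
Step 3: real part = 484 - 441 = 43

43


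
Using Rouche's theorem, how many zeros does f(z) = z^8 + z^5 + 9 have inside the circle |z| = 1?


Step 1: On |z| = 1 the three terms have sizes |z^8| = 1^8 = 1, |z^5| = 1^5 = 1, |9| = 9
Step 2: The dominant term is g(z) = 9; let h(z) = z^8 + z^5 so f = g + h
Step 3: On |z| = 1: |g| = 9 and |h| <= 1 + 1 = 2
Step 4: Since 9 > 2, |h| < |g| on |z| = 1, so by Rouche f has the same number of zeros as g inside |z| < 1
Step 5: g(z) = 9 is a nonzero constant with no zeros inside |z| < 1. Answer = 0

0


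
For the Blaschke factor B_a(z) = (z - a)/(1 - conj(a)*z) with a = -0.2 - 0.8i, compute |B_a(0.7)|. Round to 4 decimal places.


Step 1: Numerator z0 - a = 0.7 - (-0.2 - 0.8i) = 0.9 + 0.8i
Step 2: Denominator 1 - conj(a)*z0 = 1 - (-0.2 + 0.8i)*0.7 = 1.14 - 0.56i
Step 3: |z0 - a|^2 = 0.9^2 + 0.8^2 = 1.45; |1 - conj(a)*z0|^2 = 1.14^2 + (-0.56)^2 = 1.6132
Step 4: |B_a(0.7)| = sqrt(1.45 / 1.6132) = sqrt(0.898835)
Step 5: = 0.9481

0.9481


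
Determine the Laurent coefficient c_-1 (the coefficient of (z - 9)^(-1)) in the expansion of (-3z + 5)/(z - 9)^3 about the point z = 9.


Step 1: Write the numerator in powers of (z - 9): -3z + 5 = -3(z - 9) + (-3*9 + 5) = -3(z - 9) - 22
Step 2: Divide by (z - 9)^3: f(z) = -22(z - 9)^(-3) - 3(z - 9)^(-2)
Step 3: This finite sum is the Laurent series of f about z = 9.
Step 4: Only the powers -3 and -2 appear, so the coefficient of (z - 9)^(-1) = 0

0


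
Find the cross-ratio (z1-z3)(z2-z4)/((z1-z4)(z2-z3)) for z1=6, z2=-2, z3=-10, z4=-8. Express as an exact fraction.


Step 1: (z1-z3)(z2-z4) = 16 * 6 = 96
Step 2: (z1-z4)(z2-z3) = 14 * 8 = 112
Step 3: Cross-ratio = 96/112 = 6/7

6/7


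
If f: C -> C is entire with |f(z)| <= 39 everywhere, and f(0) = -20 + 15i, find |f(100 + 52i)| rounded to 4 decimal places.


Step 1: By Liouville's theorem, a bounded entire function is constant.
Step 2: f(z) = f(0) = -20 + 15i for all z.
Step 3: |f(w)| = |-20 + 15i| = sqrt(400 + 225)
Step 4: = 25.0

25.0


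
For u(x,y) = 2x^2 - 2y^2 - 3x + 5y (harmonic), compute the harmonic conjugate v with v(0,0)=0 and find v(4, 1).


Step 1: v_x = -u_y = 4y - 5
Step 2: v_y = u_x = 4x - 3
Step 3: v = 4xy - 5x - 3y + C
Step 4: v(0,0) = 0 => C = 0
Step 5: v(4, 1) = -7

-7


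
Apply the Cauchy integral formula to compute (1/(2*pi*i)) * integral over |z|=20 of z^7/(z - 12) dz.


Step 1: f(z) = z^7, a = 12 is inside |z| = 20
Step 2: By Cauchy integral formula: (1/(2pi*i)) * integral = f(a)
Step 3: f(12) = 12^7 = 35831808

35831808


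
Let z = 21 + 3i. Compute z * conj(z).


Step 1: conj(z) = 21 - 3i
Step 2: z * conj(z) = 21^2 + 3^2
Step 3: = 441 + 9 = 450

450


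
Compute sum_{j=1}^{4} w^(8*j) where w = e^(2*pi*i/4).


Step 1: The sum sum_{j=1}^{n} w^(k*j) equals n if n | k, else 0.
Step 2: Here n = 4, k = 8
Step 3: Does n divide k? 4 | 8 -> True
Step 4: Sum = 4

4


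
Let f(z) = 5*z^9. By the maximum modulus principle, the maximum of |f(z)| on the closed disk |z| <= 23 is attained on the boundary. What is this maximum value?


Step 1: On |z| = 23, |f(z)| = 5 * |z|^9 = 5 * 23^9
Step 2: By maximum modulus principle, maximum is on boundary.
Step 3: Maximum = 5 * 1801152661463 = 9005763307315

9005763307315


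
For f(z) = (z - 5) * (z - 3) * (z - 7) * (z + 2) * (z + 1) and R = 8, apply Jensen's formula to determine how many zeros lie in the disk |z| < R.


Jensen's formula: (1/2pi)*integral log|f(Re^it)|dt = log|f(0)| + sum_{|a_k|<R} log(R/|a_k|)
Step 1: f(0) = (-5) * (-3) * (-7) * 2 * 1 = -210
Step 2: log|f(0)| = log|5| + log|3| + log|7| + log|-2| + log|-1| = 5.3471
Step 3: Zeros inside |z| < 8: 5, 3, 7, -2, -1
Step 4: Jensen sum = log(8/5) + log(8/3) + log(8/7) + log(8/2) + log(8/1) = 5.0501
Step 5: n(R) = number of terms in the Jensen sum = count of zeros inside |z| < 8 = 5

5


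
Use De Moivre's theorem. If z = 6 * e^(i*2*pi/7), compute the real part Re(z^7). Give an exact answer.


Step 1: By De Moivre's theorem, z^7 = 6^7 * e^(i*7*2*pi/7) = 279936 * (cos(2*pi) + i*sin(2*pi))
Step 2: |z|^7 = 6^7 = 279936
Step 3: Reduce the angle mod 2*pi: 2*pi - 2*pi = 0
Step 4: cos(0) = 1
Step 5: Re(z^7) = 279936 * 1 = 279936

279936


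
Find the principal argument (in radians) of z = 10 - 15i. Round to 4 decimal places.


Step 1: z = 10 - 15i
Step 2: arg(z) = atan2(-15, 10)
Step 3: arg(z) = -0.9828

-0.9828


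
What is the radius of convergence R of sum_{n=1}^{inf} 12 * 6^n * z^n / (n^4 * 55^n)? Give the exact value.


Step 1: General term a_n = 12 * 6^n / (n^4 * 55^n)
Step 2: By the root test, |a_n|^(1/n) = 12^(1/n) * 6 / (n^(4/n) * 55) -> 6/55 as n -> infinity (since 12^(1/n) -> 1 and n^(4/n) -> 1)
Step 3: R = 1/lim|a_n|^(1/n) = 55/6

55/6


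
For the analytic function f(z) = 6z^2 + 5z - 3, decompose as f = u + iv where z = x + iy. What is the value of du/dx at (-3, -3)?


Step 1: f(z) = 6(x+iy)^2 + 5(x+iy) - 3
Step 2: u = 6(x^2 - y^2) + 5x - 3
Step 3: u_x = 12x + 5
Step 4: At (-3, -3): u_x = -36 + 5 = -31

-31


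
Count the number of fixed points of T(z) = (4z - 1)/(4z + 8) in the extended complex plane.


Step 1: Fixed points satisfy T(z) = z
Step 2: 4z^2 + 4z + 1 = 0
Step 3: Discriminant = 4^2 - 4*4*1 = 0
Step 4: Number of fixed points = 1

1


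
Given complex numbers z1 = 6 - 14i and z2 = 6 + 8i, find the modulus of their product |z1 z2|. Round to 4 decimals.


Step 1: |z1| = sqrt(6^2 + (-14)^2) = sqrt(232)
Step 2: |z2| = sqrt(6^2 + 8^2) = sqrt(100)
Step 3: |z1*z2| = |z1|*|z2| = sqrt(232) * sqrt(100) = sqrt(232 * 100) = sqrt(23200)
Step 4: = 152.3155

152.3155


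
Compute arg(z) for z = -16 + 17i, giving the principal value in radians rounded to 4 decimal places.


Step 1: z = -16 + 17i
Step 2: arg(z) = atan2(17, -16)
Step 3: arg(z) = 2.3259

2.3259
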